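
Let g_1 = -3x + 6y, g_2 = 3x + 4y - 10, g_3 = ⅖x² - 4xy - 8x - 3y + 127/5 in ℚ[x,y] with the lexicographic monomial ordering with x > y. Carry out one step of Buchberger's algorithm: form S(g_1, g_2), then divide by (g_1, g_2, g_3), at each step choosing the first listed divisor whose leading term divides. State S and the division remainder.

lcm(LM(g_1), LM(g_2)) = x.
S = (lcm/LT(g_1))·g_1 − (lcm/LT(g_2))·g_2 = -10/3y + 10/3.
Reduce S modulo (g_1, g_2, g_3) in that order:
  leading term y: no divisor's leading term divides it; move -10/3y to the remainder.
  leading term 1: no divisor's leading term divides it; move 10/3 to the remainder.
The remainder -10/3y + 10/3 is nonzero, so it would be added as the next basis element.

S(g_1, g_2) = -10/3y + 10/3; remainder on division = -10/3y + 10/3.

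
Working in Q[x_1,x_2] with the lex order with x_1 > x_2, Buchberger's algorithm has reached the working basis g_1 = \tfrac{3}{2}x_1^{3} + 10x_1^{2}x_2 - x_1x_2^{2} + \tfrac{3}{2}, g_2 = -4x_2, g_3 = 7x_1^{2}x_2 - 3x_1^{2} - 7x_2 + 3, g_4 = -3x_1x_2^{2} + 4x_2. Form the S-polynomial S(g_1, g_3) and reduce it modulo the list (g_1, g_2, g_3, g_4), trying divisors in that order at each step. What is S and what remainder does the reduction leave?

S(g_1, g_3) = \tfrac{3}{7}x_1^{3} + \tfrac{20}{3}x_1^{2}x_2^{2} - \tfrac{2}{3}x_1x_2^{3} + x_1x_2 - \tfrac{3}{7}x_1 + x_2; remainder on division = -\tfrac{3}{7}x_1 - \tfrac{3}{7}.

lcm(LM(g_1), LM(g_3)) = x_1^{3}x_2.
S = (lcm/LT(g_1))·g_1 − (lcm/LT(g_3))·g_3 = \tfrac{3}{7}x_1^{3} + \tfrac{20}{3}x_1^{2}x_2^{2} - \tfrac{2}{3}x_1x_2^{3} + x_1x_2 - \tfrac{3}{7}x_1 + x_2.
Reduce S modulo (g_1, g_2, g_3, g_4) in that order:
  leading term x_1^{3}: subtract (\tfrac{2}{7})·g_1 from \tfrac{3}{7}x_1^{3} + \tfrac{20}{3}x_1^{2}x_2^{2} - \tfrac{2}{3}x_1x_2^{3} + x_1x_2 - \tfrac{3}{7}x_1 + x_2 → \tfrac{20}{3}x_1^{2}x_2^{2} - \tfrac{20}{7}x_1^{2}x_2 - \tfrac{2}{3}x_1x_2^{3} + \tfrac{2}{7}x_1x_2^{2} + x_1x_2 - \tfrac{3}{7}x_1 + x_2 - \tfrac{3}{7}
  leading term x_1^{2}x_2^{2}: subtract (-\tfrac{5}{3}x_1^{2}x_2)·g_2 from \tfrac{20}{3}x_1^{2}x_2^{2} - \tfrac{20}{7}x_1^{2}x_2 - \tfrac{2}{3}x_1x_2^{3} + \tfrac{2}{7}x_1x_2^{2} + x_1x_2 - \tfrac{3}{7}x_1 + x_2 - \tfrac{3}{7} → -\tfrac{20}{7}x_1^{2}x_2 - \tfrac{2}{3}x_1x_2^{3} + \tfrac{2}{7}x_1x_2^{2} + x_1x_2 - \tfrac{3}{7}x_1 + x_2 - \tfrac{3}{7}
  leading term x_1^{2}x_2: subtract (\tfrac{5}{7}x_1^{2})·g_2 from -\tfrac{20}{7}x_1^{2}x_2 - \tfrac{2}{3}x_1x_2^{3} + \tfrac{2}{7}x_1x_2^{2} + x_1x_2 - \tfrac{3}{7}x_1 + x_2 - \tfrac{3}{7} → -\tfrac{2}{3}x_1x_2^{3} + \tfrac{2}{7}x_1x_2^{2} + x_1x_2 - \tfrac{3}{7}x_1 + x_2 - \tfrac{3}{7}
  leading term x_1x_2^{3}: subtract (\tfrac{1}{6}x_1x_2^{2})·g_2 from -\tfrac{2}{3}x_1x_2^{3} + \tfrac{2}{7}x_1x_2^{2} + x_1x_2 - \tfrac{3}{7}x_1 + x_2 - \tfrac{3}{7} → \tfrac{2}{7}x_1x_2^{2} + x_1x_2 - \tfrac{3}{7}x_1 + x_2 - \tfrac{3}{7}
  leading term x_1x_2^{2}: subtract (-\tfrac{1}{14}x_1x_2)·g_2 from \tfrac{2}{7}x_1x_2^{2} + x_1x_2 - \tfrac{3}{7}x_1 + x_2 - \tfrac{3}{7} → x_1x_2 - \tfrac{3}{7}x_1 + x_2 - \tfrac{3}{7}
  leading term x_1x_2: subtract (-\tfrac{1}{4}x_1)·g_2 from x_1x_2 - \tfrac{3}{7}x_1 + x_2 - \tfrac{3}{7} → -\tfrac{3}{7}x_1 + x_2 - \tfrac{3}{7}
  leading term x_1: no divisor's leading term divides it; move -\tfrac{3}{7}x_1 to the remainder.
  leading term x_2: subtract (-\tfrac{1}{4})·g_2 from x_2 - \tfrac{3}{7} → -\tfrac{3}{7}
  leading term 1: no divisor's leading term divides it; move -\tfrac{3}{7} to the remainder.
The remainder -\tfrac{3}{7}x_1 - \tfrac{3}{7} is nonzero, so it would be added as the next basis element.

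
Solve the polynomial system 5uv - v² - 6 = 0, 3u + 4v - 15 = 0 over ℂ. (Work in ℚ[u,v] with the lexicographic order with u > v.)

{(107/23, 6/23), (1, 3)}

Compute a lex Gröbner basis by Buchberger's algorithm.
f_1 = 5uv - v² - 6, LT = uv.
f_2 = 3u + 4v - 15, LT = u.

S(f_1,f_2): lcm = uv. S = -23/15v² + 5v - 6/5.
  reduce S modulo (f_1, f_2):
  remainder -23/15v² + 5v - 6/5 ≠ 0; add h_3 = -23/15v² + 5v - 6/5 to the basis.

The other S-polynomials (S(f_1,h_3), S(f_2,h_3)) all reduce to 0 modulo the current basis, so we have a Gröbner basis.
Inter-reduce: drop elements whose leading term is divisible by another's, tail-reduce, and make monic.
Reduced Gröbner basis: {u + 4/3v - 5, v² - 75/23v + 18/23}.

From the last basis element, v² - 75/23v + 18/23 = 0, so v takes values in {6/23, 3}. Each choice, substituted upward through the basis, yields the corresponding point(s) of the solution set.
  v = 6/23: the earlier basis element becomes u - 107/23 = 0, giving u = 107/23 — point (107/23, 6/23).
  v = 3: the earlier basis element becomes u - 1 = 0, giving u = 1 — point (1, 3).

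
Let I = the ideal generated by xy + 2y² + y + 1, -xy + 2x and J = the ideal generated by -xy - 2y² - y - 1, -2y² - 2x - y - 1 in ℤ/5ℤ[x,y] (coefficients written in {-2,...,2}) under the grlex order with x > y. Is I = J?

Yes, the ideals are equal.

For a fixed monomial order, each ideal has a unique reduced Gröbner basis; comparing bases decides equality.
Buchberger on the first generating set:
f_1 = xy + 2y² + y + 1, LT = xy.
f_2 = -xy + 2x, LT = xy.

S(f_1,f_2): lcm = xy. S = 2y² + 2x + y + 1.
  leading term y²: no divisor's leading term divides it; move 2y² to the remainder.
  leading term x: no divisor's leading term divides it; move 2x to the remainder.
  leading term y: no divisor's leading term divides it; move y to the remainder.
  leading term 1: no divisor's leading term divides it; move 1 to the remainder.
  remainder 2y² + 2x + y + 1 ≠ 0; add g_3 = 2y² + 2x + y + 1 to the basis.

S(f_1,g_3): lcm = xy². S = 2y³ - x² + 2xy + y² + 2x + y.
  leading term y³: subtract (y)·g_3 from 2y³ - x² + 2xy + y² + 2x + y → -x² + 2x
  leading term x²: no divisor's leading term divides it; move -x² to the remainder.
  leading term x: no divisor's leading term divides it; move 2x to the remainder.
  remainder -x² + 2x ≠ 0; add g_4 = -x² + 2x to the basis.

The other S-polynomials (S(f_2,g_3), S(f_1,g_4), S(f_2,g_4), S(g_3,g_4)) all reduce to 0 modulo the current basis, so we have a Gröbner basis.
Inter-reduce: drop elements whose leading term is divisible by another's, tail-reduce, and make monic.
Reduced Gröbner basis: {x² - 2x, xy - 2x, y² + x - 2y - 2}.

Buchberger on the second generating set:
h_1 = -xy - 2y² - y - 1, LT = xy.
h_2 = -2y² - 2x - y - 1, LT = y².

S(h_1,h_2): lcm = xy². S = 2y³ - x² + 2xy + y² + 2x + y.
  leading term y³: subtract (-y)·h_2 from 2y³ - x² + 2xy + y² + 2x + y → -x² + 2x
  leading term x²: no divisor's leading term divides it; move -x² to the remainder.
  leading term x: no divisor's leading term divides it; move 2x to the remainder.
  remainder -x² + 2x ≠ 0; add k_3 = -x² + 2x to the basis.

The other S-polynomials (S(h_1,k_3), S(h_2,k_3)) all reduce to 0 modulo the current basis, so we have a Gröbner basis.
Inter-reduce: drop elements whose leading term is divisible by another's, tail-reduce, and make monic.
Reduced Gröbner basis: {x² - 2x, xy - 2x, y² + x - 2y - 2}.

The two bases agree; hence the ideals are identical.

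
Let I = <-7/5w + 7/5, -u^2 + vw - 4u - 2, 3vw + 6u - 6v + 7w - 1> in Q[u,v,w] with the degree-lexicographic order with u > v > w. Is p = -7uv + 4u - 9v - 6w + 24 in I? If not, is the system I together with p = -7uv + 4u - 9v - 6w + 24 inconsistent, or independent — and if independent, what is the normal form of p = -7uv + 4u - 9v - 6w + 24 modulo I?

-7uv + 4u - 9v - 6w + 24 lies in I (it reduces to 0).

First compute the reduced Gröbner basis of I by Buchberger's algorithm.
f_1 = -7/5w + 7/5, LT = w.
f_2 = -u^2 + vw - 4u - 2, LT = u^2.
f_3 = 3vw + 6u - 6v + 7w - 1, LT = vw.

S(f_1,f_2): leading monomials are coprime, so the S-polynomial reduces to 0 (Buchberger's first criterion).
S(f_1,f_3): lcm = vw. S = -2u + v - 7/3w + 1/3.
  leading term u: no divisor's leading term divides it; move -2u to the remainder.
  leading term v: no divisor's leading term divides it; move v to the remainder.
  leading term w: subtract (5/3)·f_1 from -7/3w + 1/3 → -2
  leading term 1: no divisor's leading term divides it; move -2 to the remainder.
  remainder -2u + v - 2 ≠ 0; add h_4 = -2u + v - 2 to the basis.

S(f_2,f_3): leading monomials are coprime, so the S-polynomial reduces to 0 (Buchberger's first criterion).
S(f_1,h_4): leading monomials are coprime, so the S-polynomial reduces to 0 (Buchberger's first criterion).
S(f_2,h_4): lcm = u^2. S = 1/2uv - vw + 3u + 2.
  leading term uv: subtract (-1/4v)·h_4 from 1/2uv - vw + 3u + 2 → 1/4v^2 - vw + 3u - 1/2v + 2
  leading term v^2: no divisor's leading term divides it; move 1/4v^2 to the remainder.
  leading term vw: subtract (5/7v)·f_1 from -vw + 3u - 1/2v + 2 → 3u - 3/2v + 2
  leading term u: subtract (-3/2)·h_4 from 3u - 3/2v + 2 → -1
  leading term 1: no divisor's leading term divides it; move -1 to the remainder.
  remainder 1/4v^2 - 1 ≠ 0; add h_5 = 1/4v^2 - 1 to the basis.

S(f_3,h_4): leading monomials are coprime, so the S-polynomial reduces to 0 (Buchberger's first criterion).
S(f_1,h_5): leading monomials are coprime, so the S-polynomial reduces to 0 (Buchberger's first criterion).
S(f_2,h_5): leading monomials are coprime, so the S-polynomial reduces to 0 (Buchberger's first criterion).
S(f_3,h_5): lcm = v^2w. S = 2uv - 2v^2 + 7/3vw - 1/3v + 4w.
  leading term uv: subtract (-v)·h_4 from 2uv - 2v^2 + 7/3vw - 1/3v + 4w → -v^2 + 7/3vw - 7/3v + 4w
  leading term v^2: subtract (-4)·h_5 from -v^2 + 7/3vw - 7/3v + 4w → 7/3vw - 7/3v + 4w - 4
  leading term vw: subtract (-5/3v)·f_1 from 7/3vw - 7/3v + 4w - 4 → 4w - 4
  leading term w: subtract (-20/7)·f_1 from 4w - 4 → 0
  remainder 0.

S(h_4,h_5): leading monomials are coprime, so the S-polynomial reduces to 0 (Buchberger's first criterion).
Every S-polynomial of the final basis reduces to 0, so we have a Gröbner basis.
Inter-reduce: drop elements whose leading term is divisible by another's, tail-reduce, and make monic.
Reduced Gröbner basis: {v^2 - 4, u - 1/2v + 1, w - 1}.
Label its elements g_1 = v^2 - 4, g_2 = u - 1/2v + 1, g_3 = w - 1.

Reduce p = -7uv + 4u - 9v - 6w + 24 modulo G:
  leading term uv: subtract (-7v)·g_2 from -7uv + 4u - 9v - 6w + 24 → -7/2v^2 + 4u - 2v - 6w + 24
  leading term v^2: subtract (-7/2)·g_1 from -7/2v^2 + 4u - 2v - 6w + 24 → 4u - 2v - 6w + 10
  leading term u: subtract (4)·g_2 from 4u - 2v - 6w + 10 → -6w + 6
  leading term w: subtract (-6)·g_3 from -6w + 6 → 0
  normal form = 0.
Since the normal form is 0, p ∈ I.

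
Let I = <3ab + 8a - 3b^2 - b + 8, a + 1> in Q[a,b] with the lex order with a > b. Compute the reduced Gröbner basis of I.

G = {a + 1, b^2 + 4/3b}

f_1 = 3ab + 8a - 3b^2 - b + 8, LT = ab.
f_2 = a + 1, LT = a.

S(f_1,f_2): lcm = ab. S = 8/3a - b^2 - 4/3b + 8/3.
  leading term a: subtract (8/3)·f_2 from 8/3a - b^2 - 4/3b + 8/3 → -b^2 - 4/3b
  leading term b^2: no divisor's leading term divides it; move -b^2 to the remainder.
  leading term b: no divisor's leading term divides it; move -4/3b to the remainder.
  remainder -b^2 - 4/3b ≠ 0; add g_3 = -b^2 - 4/3b to the basis.

S(f_1,g_3): lcm = ab^2. S = 4/3ab - b^3 - 1/3b^2 + 8/3b.
  leading term ab: subtract (4/9)·f_1 from 4/3ab - b^3 - 1/3b^2 + 8/3b → -32/9a - b^3 + b^2 + 28/9b - 32/9
  leading term a: subtract (-32/9)·f_2 from -32/9a - b^3 + b^2 + 28/9b - 32/9 → -b^3 + b^2 + 28/9b
  leading term b^3: subtract (b)·g_3 from -b^3 + b^2 + 28/9b → 7/3b^2 + 28/9b
  leading term b^2: subtract (-7/3)·g_3 from 7/3b^2 + 28/9b → 0
  remainder 0.

S(f_2,g_3): leading monomials are coprime, so the S-polynomial reduces to 0 (Buchberger's first criterion).
Every S-polynomial of the final basis reduces to 0, so we have a Gröbner basis.
Inter-reduce: drop elements whose leading term is divisible by another's, tail-reduce, and make monic.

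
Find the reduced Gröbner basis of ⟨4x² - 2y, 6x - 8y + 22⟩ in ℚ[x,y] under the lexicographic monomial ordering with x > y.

G = {x - 4/3y + 11/3, y² - 185/32y + 121/16}

This is the nonlinear analogue of row-reducing a linear system.

f_1 = 4x² - 2y, LT = x².
f_2 = 6x - 8y + 22, LT = x.

S(f_1,f_2): lcm = x². S = 4/3xy - 11/3x - ½y.
  leading term xy: subtract (2/9y)·f_2 from 4/3xy - 11/3x - ½y → -11/3x + 16/9y² - 97/18y
  leading term x: subtract (-11/18)·f_2 from -11/3x + 16/9y² - 97/18y → 16/9y² - 185/18y + 121/9
  leading term y²: no divisor's leading term divides it; move 16/9y² to the remainder.
  leading term y: no divisor's leading term divides it; move -185/18y to the remainder.
  leading term 1: no divisor's leading term divides it; move 121/9 to the remainder.
  remainder 16/9y² - 185/18y + 121/9 ≠ 0; add g_3 = 16/9y² - 185/18y + 121/9 to the basis.

The other S-polynomials (S(f_1,g_3), S(f_2,g_3)) all reduce to 0 modulo the current basis, so we have a Gröbner basis.
Inter-reduce: drop elements whose leading term is divisible by another's, tail-reduce, and make monic.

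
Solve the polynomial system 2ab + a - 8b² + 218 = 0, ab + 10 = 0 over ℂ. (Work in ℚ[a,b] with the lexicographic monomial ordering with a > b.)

{(2, -5), (-100 + 40*sqrt(6), sqrt(6) + 5/2), (-100 - 40*sqrt(6), 5/2 - sqrt(6))}

Compute a lex Gröbner basis by Buchberger's algorithm.
f_1 = 2ab + a - 8b² + 218, LT = ab.
f_2 = ab + 10, LT = ab.

S(f_1,f_2): lcm = ab. S = ½a - 4b² + 99.
  leading term a: no divisor's leading term divides it; move ½a to the remainder.
  leading term b²: no divisor's leading term divides it; move -4b² to the remainder.
  leading term 1: no divisor's leading term divides it; move 99 to the remainder.
  remainder ½a - 4b² + 99 ≠ 0; add h_3 = ½a - 4b² + 99 to the basis.

S(f_1,h_3): lcm = ab. S = ½a + 8b³ - 4b² - 198b + 109.
  leading term a: subtract (1)·h_3 from ½a + 8b³ - 4b² - 198b + 109 → 8b³ - 198b + 10
  leading term b³: no divisor's leading term divides it; move 8b³ to the remainder.
  leading term b: no divisor's leading term divides it; move -198b to the remainder.
  leading term 1: no divisor's leading term divides it; move 10 to the remainder.
  remainder 8b³ - 198b + 10 ≠ 0; add h_4 = 8b³ - 198b + 10 to the basis.

The other S-polynomials (S(f_2,h_3), S(f_1,h_4), S(f_2,h_4), S(h_3,h_4)) all reduce to 0 modulo the current basis, so we have a Gröbner basis.
Inter-reduce: drop elements whose leading term is divisible by another's, tail-reduce, and make monic.
Reduced Gröbner basis: {a - 8b² + 198, b³ - 99/4b + 5/4}.

Elimination: the polynomial b³ - 99/4b + 5/4 lies in the elimination ideal for b, so b ∈ {-5, sqrt(6) + 5/2, 5/2 - sqrt(6)}. For each such b, the remaining basis elements (now univariate) give the rest of the solution.
  b = -5: the earlier basis element becomes a - 2 = 0, giving a = 2 — point (2, -5).
  b = sqrt(6) + 5/2: the earlier basis element becomes a - 40*sqrt(6) + 100 = 0, giving a = -100 + 40*sqrt(6) — point (-100 + 40*sqrt(6), sqrt(6) + 5/2).
  b = 5/2 - sqrt(6): the earlier basis element becomes a + 40*sqrt(6) + 100 = 0, giving a = -100 - 40*sqrt(6) — point (-100 - 40*sqrt(6), 5/2 - sqrt(6)).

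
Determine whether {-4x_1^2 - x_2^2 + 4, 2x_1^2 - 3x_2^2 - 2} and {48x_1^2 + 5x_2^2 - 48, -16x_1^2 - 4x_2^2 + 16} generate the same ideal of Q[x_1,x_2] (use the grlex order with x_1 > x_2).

Equality of ideals is decidable: compute both reduced Gröbner bases (unique for the ordering) and check whether they agree.
Buchberger on the first generating set:
f_1 = -4x_1^2 - x_2^2 + 4, LT = x_1^2.
f_2 = 2x_1^2 - 3x_2^2 - 2, LT = x_1^2.

S(f_1,f_2): lcm = x_1^2. S = 7/4x_2^2.
  leading term x_2^2: no divisor's leading term divides it; move 7/4x_2^2 to the remainder.
  remainder 7/4x_2^2 ≠ 0; add g_3 = 7/4x_2^2 to the basis.

The other S-polynomials (S(f_1,g_3), S(f_2,g_3)) all reduce to 0 modulo the current basis, so we have a Gröbner basis.
Inter-reduce: drop elements whose leading term is divisible by another's, tail-reduce, and make monic.
Reduced Gröbner basis: {x_1^2 - 1, x_2^2}.

Buchberger on the second generating set:
h_1 = 48x_1^2 + 5x_2^2 - 48, LT = x_1^2.
h_2 = -16x_1^2 - 4x_2^2 + 16, LT = x_1^2.

S(h_1,h_2): lcm = x_1^2. S = -7/48x_2^2.
  leading term x_2^2: no divisor's leading term divides it; move -7/48x_2^2 to the remainder.
  remainder -7/48x_2^2 ≠ 0; add k_3 = -7/48x_2^2 to the basis.

The other S-polynomials (S(h_1,k_3), S(h_2,k_3)) all reduce to 0 modulo the current basis, so we have a Gröbner basis.
Inter-reduce: drop elements whose leading term is divisible by another's, tail-reduce, and make monic.
Reduced Gröbner basis: {x_1^2 - 1, x_2^2}.

Same reduced basis, so the two generating sets span the same ideal.
The same test decides containment: I ⊆ J iff every generator of I reduces to 0 modulo a Gröbner basis of J.

Yes, the ideals are equal.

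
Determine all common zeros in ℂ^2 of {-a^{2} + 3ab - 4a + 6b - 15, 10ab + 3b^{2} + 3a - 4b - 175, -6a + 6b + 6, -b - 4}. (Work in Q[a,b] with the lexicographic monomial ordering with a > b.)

{(-3, -4)}

Compute a lex Gröbner basis by Buchberger's algorithm.
f_1 = -a^{2} + 3ab - 4a + 6b - 15, LT = a^{2}.
f_2 = 10ab + 3a + 3b^{2} - 4b - 175, LT = ab.
f_3 = -6a + 6b + 6, LT = a.
f_4 = -b - 4, LT = b.

The S-polynomials (S(f_1,f_2), S(f_1,f_3), S(f_1,f_4), S(f_2,f_3), S(f_2,f_4), S(f_3,f_4)) all reduce to 0 modulo the current basis, so we have a Gröbner basis.
Inter-reduce: drop elements whose leading term is divisible by another's, tail-reduce, and make monic.
Reduced Gröbner basis: {a + 3, b + 4}.

The lex basis is triangular: the last element involves only b. Solving b + 4 = 0 gives b ∈ {-4}; substituting each value into the earlier elements determines the remaining variables.
  b = -4: the earlier basis element becomes a + 3 = 0, giving a = -3 — point (-3, -4).
A lex Gröbner basis triangularizes the system, enabling back-substitution.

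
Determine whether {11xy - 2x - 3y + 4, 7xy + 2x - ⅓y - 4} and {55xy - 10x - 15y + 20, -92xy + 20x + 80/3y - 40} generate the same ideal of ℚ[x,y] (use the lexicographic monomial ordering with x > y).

Yes, the ideals are equal.

For a fixed monomial order, each ideal has a unique reduced Gröbner basis; comparing bases decides equality.
Buchberger on the first generating set:
f_1 = 11xy - 2x - 3y + 4, LT = xy.
f_2 = 7xy + 2x - ⅓y - 4, LT = xy.

S(f_1,f_2): lcm = xy. S = -36/77x - 52/231y + 72/77.
  reduce S modulo (f_1, f_2):
  remainder -36/77x - 52/231y + 72/77 ≠ 0; add g_3 = -36/77x - 52/231y + 72/77 to the basis.

S(f_1,g_3): lcm = xy. S = -2/11x - 13/27y² + 19/11y + 4/11.
  reduce S modulo (f_1, f_2, g_3):
  remainder -13/27y² + 49/27y ≠ 0; add g_4 = -13/27y² + 49/27y to the basis.

The other S-polynomials (S(f_2,g_3), S(f_1,g_4), S(f_2,g_4), S(g_3,g_4)) all reduce to 0 modulo the current basis, so we have a Gröbner basis.
Inter-reduce: drop elements whose leading term is divisible by another's, tail-reduce, and make monic.
Reduced Gröbner basis: {x + 13/27y - 2, y² - 49/13y}.

Buchberger on the second generating set:
h_1 = 55xy - 10x - 15y + 20, LT = xy.
h_2 = -92xy + 20x + 80/3y - 40, LT = xy.

S(h_1,h_2): lcm = xy. S = 9/253x + 13/759y - 18/253.
  reduce S modulo (h_1, h_2):
  remainder 9/253x + 13/759y - 18/253 ≠ 0; add k_3 = 9/253x + 13/759y - 18/253 to the basis.

S(h_1,k_3): lcm = xy. S = -2/11x - 13/27y² + 19/11y + 4/11.
  reduce S modulo (h_1, h_2, k_3):
  remainder -13/27y² + 49/27y ≠ 0; add k_4 = -13/27y² + 49/27y to the basis.

The other S-polynomials (S(h_2,k_3), S(h_1,k_4), S(h_2,k_4), S(k_3,k_4)) all reduce to 0 modulo the current basis, so we have a Gröbner basis.
Inter-reduce: drop elements whose leading term is divisible by another's, tail-reduce, and make monic.
Reduced Gröbner basis: {x + 13/27y - 2, y² - 49/13y}.

The two bases agree; hence the ideals are identical.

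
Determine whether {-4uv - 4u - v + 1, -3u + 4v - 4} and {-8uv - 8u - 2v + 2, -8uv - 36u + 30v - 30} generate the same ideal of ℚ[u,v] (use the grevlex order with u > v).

Since reduced Gröbner bases are canonical representatives of ideals under a given ordering, it suffices to compute and compare them.
Buchberger on the first generating set:
f_1 = -4uv - 4u - v + 1, LT = uv.
f_2 = -3u + 4v - 4, LT = u.

S(f_1,f_2): lcm = uv. S = 4/3v² + u - 13/12v - ¼.
  leading term v²: no divisor's leading term divides it; move 4/3v² to the remainder.
  leading term u: subtract (-⅓)·f_2 from u - 13/12v - ¼ → ¼v - 19/12
  leading term v: no divisor's leading term divides it; move ¼v to the remainder.
  leading term 1: no divisor's leading term divides it; move -19/12 to the remainder.
  remainder 4/3v² + ¼v - 19/12 ≠ 0; add g_3 = 4/3v² + ¼v - 19/12 to the basis.

The other S-polynomials (S(f_1,g_3), S(f_2,g_3)) all reduce to 0 modulo the current basis, so we have a Gröbner basis.
Inter-reduce: drop elements whose leading term is divisible by another's, tail-reduce, and make monic.
Reduced Gröbner basis: {v² + 3/16v - 19/16, u - 4/3v + 4/3}.

Buchberger on the second generating set:
h_1 = -8uv - 8u - 2v + 2, LT = uv.
h_2 = -8uv - 36u + 30v - 30, LT = uv.

S(h_1,h_2): lcm = uv. S = -7/2u + 4v - 4.
  leading term u: no divisor's leading term divides it; move -7/2u to the remainder.
  leading term v: no divisor's leading term divides it; move 4v to the remainder.
  leading term 1: no divisor's leading term divides it; move -4 to the remainder.
  remainder -7/2u + 4v - 4 ≠ 0; add k_3 = -7/2u + 4v - 4 to the basis.

S(h_1,k_3): lcm = uv. S = 8/7v² + u - 25/28v - ¼.
  leading term v²: no divisor's leading term divides it; move 8/7v² to the remainder.
  leading term u: subtract (-2/7)·k_3 from u - 25/28v - ¼ → ¼v - 39/28
  leading term v: no divisor's leading term divides it; move ¼v to the remainder.
  leading term 1: no divisor's leading term divides it; move -39/28 to the remainder.
  remainder 8/7v² + ¼v - 39/28 ≠ 0; add k_4 = 8/7v² + ¼v - 39/28 to the basis.

The other S-polynomials (S(h_2,k_3), S(h_1,k_4), S(h_2,k_4), S(k_3,k_4)) all reduce to 0 modulo the current basis, so we have a Gröbner basis.
Inter-reduce: drop elements whose leading term is divisible by another's, tail-reduce, and make monic.
Reduced Gröbner basis: {v² + 7/32v - 39/32, u - 8/7v + 8/7}.

The bases are distinct; the ideals are different.

No, the ideals differ.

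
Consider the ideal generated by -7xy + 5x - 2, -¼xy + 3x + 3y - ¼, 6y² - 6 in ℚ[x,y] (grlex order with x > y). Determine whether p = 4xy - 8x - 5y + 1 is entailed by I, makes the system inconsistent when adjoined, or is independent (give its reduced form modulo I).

4xy - 8x - 5y + 1 lies in I (it reduces to 0).

First compute the reduced Gröbner basis of I by Buchberger's algorithm.
f_1 = -7xy + 5x - 2, LT = xy.
f_2 = -¼xy + 3x + 3y - ¼, LT = xy.
f_3 = 6y² - 6, LT = y².

S(f_1,f_2): lcm = xy. S = 79/7x + 12y - 5/7.
  leading term x: no divisor's leading term divides it; move 79/7x to the remainder.
  leading term y: no divisor's leading term divides it; move 12y to the remainder.
  leading term 1: no divisor's leading term divides it; move -5/7 to the remainder.
  remainder 79/7x + 12y - 5/7 ≠ 0; add h_4 = 79/7x + 12y - 5/7 to the basis.

S(f_1,f_3): lcm = xy². S = -5/7xy + x + 2/7y.
  leading term xy: subtract (5/49)·f_1 from -5/7xy + x + 2/7y → 24/49x + 2/7y + 10/49
  leading term x: subtract (24/553)·h_4 from 24/49x + 2/7y + 10/49 → -130/553y + 130/553
  leading term y: no divisor's leading term divides it; move -130/553y to the remainder.
  leading term 1: no divisor's leading term divides it; move 130/553 to the remainder.
  remainder -130/553y + 130/553 ≠ 0; add h_5 = -130/553y + 130/553 to the basis.

The other S-polynomials (S(f_2,f_3), S(f_1,h_4), S(f_2,h_4), S(f_3,h_4), S(f_1,h_5), S(f_2,h_5), S(f_3,h_5), S(h_4,h_5)) all reduce to 0 modulo the current basis, so we have a Gröbner basis.
Inter-reduce: drop elements whose leading term is divisible by another's, tail-reduce, and make monic.
Reduced Gröbner basis: {x + 1, y - 1}.
Label its elements g_1 = x + 1, g_2 = y - 1.

Reduce p = 4xy - 8x - 5y + 1 modulo G:
  leading term xy: subtract (4y)·g_1 from 4xy - 8x - 5y + 1 → -8x - 9y + 1
  leading term x: subtract (-8)·g_1 from -8x - 9y + 1 → -9y + 9
  leading term y: subtract (-9)·g_2 from -9y + 9 → 0
  normal form = 0.
Since the normal form is 0, p ∈ I.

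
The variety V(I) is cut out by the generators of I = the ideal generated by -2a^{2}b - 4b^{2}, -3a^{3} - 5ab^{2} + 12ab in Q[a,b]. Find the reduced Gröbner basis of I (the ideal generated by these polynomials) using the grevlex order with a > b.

G = {ab^{3} - \tfrac{18}{5}ab^{2}, b^{4} - \tfrac{18}{5}b^{3}, a^{3} + \tfrac{5}{3}ab^{2} - 4ab, a^{2}b + 2b^{2}}

This is the nonlinear analogue of row-reducing a linear system.

f_1 = -2a^{2}b - 4b^{2}, LT = a^{2}b.
f_2 = -3a^{3} - 5ab^{2} + 12ab, LT = a^{3}.

S(f_1,f_2): lcm = a^{3}b. S = -\tfrac{5}{3}ab^{3} + 6ab^{2}.
  reduce S modulo (f_1, f_2):
  remainder -\tfrac{5}{3}ab^{3} + 6ab^{2} ≠ 0; add g_3 = -\tfrac{5}{3}ab^{3} + 6ab^{2} to the basis.

S(f_1,g_3): lcm = a^{2}b^{3}. S = \tfrac{18}{5}a^{2}b^{2} + 2b^{4}.
  reduce S modulo (f_1, f_2, g_3):
  remainder 2b^{4} - \tfrac{36}{5}b^{3} ≠ 0; add g_4 = 2b^{4} - \tfrac{36}{5}b^{3} to the basis.

The other S-polynomials (S(f_2,g_3), S(f_1,g_4), S(f_2,g_4), S(g_3,g_4)) all reduce to 0 modulo the current basis, so we have a Gröbner basis.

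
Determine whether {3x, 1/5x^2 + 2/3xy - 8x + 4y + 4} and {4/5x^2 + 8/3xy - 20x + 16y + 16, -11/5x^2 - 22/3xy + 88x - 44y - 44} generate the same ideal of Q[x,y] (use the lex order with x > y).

Two ideals are equal iff their reduced Gröbner bases coincide (the reduced basis is unique for a fixed ordering).
Buchberger on the first generating set:
f_1 = 3x, LT = x.
f_2 = 1/5x^2 + 2/3xy - 8x + 4y + 4, LT = x^2.

S(f_1,f_2): lcm = x^2. S = -10/3xy + 40x - 20y - 20.
  leading term xy: subtract (-10/9y)·f_1 from -10/3xy + 40x - 20y - 20 → 40x - 20y - 20
  leading term x: subtract (40/3)·f_1 from 40x - 20y - 20 → -20y - 20
  leading term y: no divisor's leading term divides it; move -20y to the remainder.
  leading term 1: no divisor's leading term divides it; move -20 to the remainder.
  remainder -20y - 20 ≠ 0; add g_3 = -20y - 20 to the basis.

The other S-polynomials (S(f_1,g_3), S(f_2,g_3)) all reduce to 0 modulo the current basis, so we have a Gröbner basis.
Inter-reduce: drop elements whose leading term is divisible by another's, tail-reduce, and make monic.
Reduced Gröbner basis: {x, y + 1}.

Buchberger on the second generating set:
h_1 = 4/5x^2 + 8/3xy - 20x + 16y + 16, LT = x^2.
h_2 = -11/5x^2 - 22/3xy + 88x - 44y - 44, LT = x^2.

S(h_1,h_2): lcm = x^2. S = 15x.
  leading term x: no divisor's leading term divides it; move 15x to the remainder.
  remainder 15x ≠ 0; add k_3 = 15x to the basis.

S(h_1,k_3): lcm = x^2. S = 10/3xy - 25x + 20y + 20.
  leading term xy: subtract (2/9y)·k_3 from 10/3xy - 25x + 20y + 20 → -25x + 20y + 20
  leading term x: subtract (-5/3)·k_3 from -25x + 20y + 20 → 20y + 20
  leading term y: no divisor's leading term divides it; move 20y to the remainder.
  leading term 1: no divisor's leading term divides it; move 20 to the remainder.
  remainder 20y + 20 ≠ 0; add k_4 = 20y + 20 to the basis.

The other S-polynomials (S(h_2,k_3), S(h_1,k_4), S(h_2,k_4), S(k_3,k_4)) all reduce to 0 modulo the current basis, so we have a Gröbner basis.
Inter-reduce: drop elements whose leading term is divisible by another's, tail-reduce, and make monic.
Reduced Gröbner basis: {x, y + 1}.

These coincide, so the ideals are equal.

Yes, the ideals are equal.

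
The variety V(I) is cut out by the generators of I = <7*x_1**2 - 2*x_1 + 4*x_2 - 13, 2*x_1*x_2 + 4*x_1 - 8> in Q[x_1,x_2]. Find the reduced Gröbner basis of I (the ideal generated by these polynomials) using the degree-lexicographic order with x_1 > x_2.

f_1 = 7*x_1**2 - 2*x_1 + 4*x_2 - 13, LT = x_1**2.
f_2 = 2*x_1*x_2 + 4*x_1 - 8, LT = x_1*x_2.

S(f_1,f_2): lcm = x_1**2*x_2. S = -2*x_1**2 - 2/7*x_1*x_2 + 4/7*x_2**2 + 4*x_1 - 13/7*x_2.
  leading term x_1**2: subtract (-2/7)·f_1 from -2*x_1**2 - 2/7*x_1*x_2 + 4/7*x_2**2 + 4*x_1 - 13/7*x_2 → -2/7*x_1*x_2 + 4/7*x_2**2 + 24/7*x_1 - 5/7*x_2 - 26/7
  leading term x_1*x_2: subtract (-1/7)·f_2 from -2/7*x_1*x_2 + 4/7*x_2**2 + 24/7*x_1 - 5/7*x_2 - 26/7 → 4/7*x_2**2 + 4*x_1 - 5/7*x_2 - 34/7
  leading term x_2**2: no divisor's leading term divides it; move 4/7*x_2**2 to the remainder.
  leading term x_1: no divisor's leading term divides it; move 4*x_1 to the remainder.
  leading term x_2: no divisor's leading term divides it; move -5/7*x_2 to the remainder.
  leading term 1: no divisor's leading term divides it; move -34/7 to the remainder.
  remainder 4/7*x_2**2 + 4*x_1 - 5/7*x_2 - 34/7 ≠ 0; add g_3 = 4/7*x_2**2 + 4*x_1 - 5/7*x_2 - 34/7 to the basis.

The other S-polynomials (S(f_1,g_3), S(f_2,g_3)) all reduce to 0 modulo the current basis, so we have a Gröbner basis.

G = {x_1**2 - 2/7*x_1 + 4/7*x_2 - 13/7, x_1*x_2 + 2*x_1 - 4, x_2**2 + 7*x_1 - 5/4*x_2 - 17/2}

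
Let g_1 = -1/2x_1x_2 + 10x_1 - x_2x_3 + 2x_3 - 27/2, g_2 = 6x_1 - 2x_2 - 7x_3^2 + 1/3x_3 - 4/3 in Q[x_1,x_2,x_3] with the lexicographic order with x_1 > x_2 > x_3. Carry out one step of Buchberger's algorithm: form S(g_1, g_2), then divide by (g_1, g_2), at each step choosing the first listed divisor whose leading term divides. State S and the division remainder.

S(g_1, g_2) = -20x_1 + 1/3x_2^2 + 7/6x_2x_3^2 + 35/18x_2x_3 + 2/9x_2 - 4x_3 + 27; remainder on division = 1/3x_2^2 + 7/6x_2x_3^2 + 35/18x_2x_3 - 58/9x_2 - 70/3x_3^2 - 26/9x_3 + 203/9.

lcm(LM(g_1), LM(g_2)) = x_1x_2.
S = (lcm/LT(g_1))·g_1 − (lcm/LT(g_2))·g_2 = -20x_1 + 1/3x_2^2 + 7/6x_2x_3^2 + 35/18x_2x_3 + 2/9x_2 - 4x_3 + 27.
Reduce S modulo (g_1, g_2) in that order:
  leading term x_1: subtract (-10/3)·g_2 from -20x_1 + 1/3x_2^2 + 7/6x_2x_3^2 + 35/18x_2x_3 + 2/9x_2 - 4x_3 + 27 → 1/3x_2^2 + 7/6x_2x_3^2 + 35/18x_2x_3 - 58/9x_2 - 70/3x_3^2 - 26/9x_3 + 203/9
  leading term x_2^2: no divisor's leading term divides it; move 1/3x_2^2 to the remainder.
  leading term x_2x_3^2: no divisor's leading term divides it; move 7/6x_2x_3^2 to the remainder.
  leading term x_2x_3: no divisor's leading term divides it; move 35/18x_2x_3 to the remainder.
  leading term x_2: no divisor's leading term divides it; move -58/9x_2 to the remainder.
  leading term x_3^2: no divisor's leading term divides it; move -70/3x_3^2 to the remainder.
  leading term x_3: no divisor's leading term divides it; move -26/9x_3 to the remainder.
  leading term 1: no divisor's leading term divides it; move 203/9 to the remainder.
The remainder 1/3x_2^2 + 7/6x_2x_3^2 + 35/18x_2x_3 - 58/9x_2 - 70/3x_3^2 - 26/9x_3 + 203/9 is nonzero, so it would be added as the next basis element.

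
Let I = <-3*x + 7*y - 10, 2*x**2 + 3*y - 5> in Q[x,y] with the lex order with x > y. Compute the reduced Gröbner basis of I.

Buchberger's algorithm terminates because the ascending chain of leading-term ideals stabilizes.

f_1 = -3*x + 7*y - 10, LT = x.
f_2 = 2*x**2 + 3*y - 5, LT = x**2.

S(f_1,f_2): lcm = x**2. S = -7/3*x*y + 10/3*x - 3/2*y + 5/2.
  leading term x*y: subtract (7/9*y)·f_1 from -7/3*x*y + 10/3*x - 3/2*y + 5/2 → 10/3*x - 49/9*y**2 + 113/18*y + 5/2
  leading term x: subtract (-10/9)·f_1 from 10/3*x - 49/9*y**2 + 113/18*y + 5/2 → -49/9*y**2 + 253/18*y - 155/18
  leading term y**2: no divisor's leading term divides it; move -49/9*y**2 to the remainder.
  leading term y: no divisor's leading term divides it; move 253/18*y to the remainder.
  leading term 1: no divisor's leading term divides it; move -155/18 to the remainder.
  remainder -49/9*y**2 + 253/18*y - 155/18 ≠ 0; add g_3 = -49/9*y**2 + 253/18*y - 155/18 to the basis.

The other S-polynomials (S(f_1,g_3), S(f_2,g_3)) all reduce to 0 modulo the current basis, so we have a Gröbner basis.
Inter-reduce: drop elements whose leading term is divisible by another's, tail-reduce, and make monic.

G = {x - 7/3*y + 10/3, y**2 - 253/98*y + 155/98}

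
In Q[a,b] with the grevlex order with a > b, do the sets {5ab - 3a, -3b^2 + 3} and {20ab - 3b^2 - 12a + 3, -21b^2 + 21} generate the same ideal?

Yes, the ideals are equal.

Since reduced Gröbner bases are canonical representatives of ideals under a given ordering, it suffices to compute and compare them.
Buchberger on the first generating set:
f_1 = 5ab - 3a, LT = ab.
f_2 = -3b^2 + 3, LT = b^2.

S(f_1,f_2): lcm = ab^2. S = -3/5ab + a.
  leading term ab: subtract (-3/25)·f_1 from -3/5ab + a → 16/25a
  leading term a: no divisor's leading term divides it; move 16/25a to the remainder.
  remainder 16/25a ≠ 0; add g_3 = 16/25a to the basis.

The other S-polynomials (S(f_1,g_3), S(f_2,g_3)) all reduce to 0 modulo the current basis, so we have a Gröbner basis.
Inter-reduce: drop elements whose leading term is divisible by another's, tail-reduce, and make monic.
Reduced Gröbner basis: {b^2 - 1, a}.

Buchberger on the second generating set:
h_1 = 20ab - 3b^2 - 12a + 3, LT = ab.
h_2 = -21b^2 + 21, LT = b^2.

S(h_1,h_2): lcm = ab^2. S = -3/20b^3 - 3/5ab + a + 3/20b.
  leading term b^3: subtract (1/140b)·h_2 from -3/20b^3 - 3/5ab + a + 3/20b → -3/5ab + a
  leading term ab: subtract (-3/100)·h_1 from -3/5ab + a → -9/100b^2 + 16/25a + 9/100
  leading term b^2: subtract (3/700)·h_2 from -9/100b^2 + 16/25a + 9/100 → 16/25a
  leading term a: no divisor's leading term divides it; move 16/25a to the remainder.
  remainder 16/25a ≠ 0; add k_3 = 16/25a to the basis.

The other S-polynomials (S(h_1,k_3), S(h_2,k_3)) all reduce to 0 modulo the current basis, so we have a Gröbner basis.
Inter-reduce: drop elements whose leading term is divisible by another's, tail-reduce, and make monic.
Reduced Gröbner basis: {b^2 - 1, a}.

Same reduced basis, so the two generating sets span the same ideal.
The same test decides containment: I ⊆ J iff every generator of I reduces to 0 modulo a Gröbner basis of J.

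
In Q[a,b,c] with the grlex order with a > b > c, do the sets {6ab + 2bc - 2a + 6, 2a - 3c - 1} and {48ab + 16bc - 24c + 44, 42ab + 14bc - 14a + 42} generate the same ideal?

No, the ideals differ.

Two ideals are equal iff their reduced Gröbner bases coincide (the reduced basis is unique for a fixed ordering).
Buchberger on the first generating set:
f_1 = 6ab + 2bc - 2a + 6, LT = ab.
f_2 = 2a - 3c - 1, LT = a.

S(f_1,f_2): lcm = ab. S = \tfrac{11}{6}bc - \tfrac{1}{3}a + \tfrac{1}{2}b + 1.
  leading term bc: no divisor's leading term divides it; move \tfrac{11}{6}bc to the remainder.
  leading term a: subtract (-\tfrac{1}{6})·f_2 from -\tfrac{1}{3}a + \tfrac{1}{2}b + 1 → \tfrac{1}{2}b - \tfrac{1}{2}c + \tfrac{5}{6}
  leading term b: no divisor's leading term divides it; move \tfrac{1}{2}b to the remainder.
  leading term c: no divisor's leading term divides it; move -\tfrac{1}{2}c to the remainder.
  leading term 1: no divisor's leading term divides it; move \tfrac{5}{6} to the remainder.
  remainder \tfrac{11}{6}bc + \tfrac{1}{2}b - \tfrac{1}{2}c + \tfrac{5}{6} ≠ 0; add g_3 = \tfrac{11}{6}bc + \tfrac{1}{2}b - \tfrac{1}{2}c + \tfrac{5}{6} to the basis.

S(f_1,g_3): lcm = abc. S = \tfrac{1}{3}bc^{2} - \tfrac{3}{11}ab - \tfrac{2}{33}ac - \tfrac{5}{11}a + c.
  leading term bc^{2}: subtract (\tfrac{2}{11}c)·g_3 from \tfrac{1}{3}bc^{2} - \tfrac{3}{11}ab - \tfrac{2}{33}ac - \tfrac{5}{11}a + c → -\tfrac{3}{11}ab - \tfrac{2}{33}ac - \tfrac{1}{11}bc + \tfrac{1}{11}c^{2} - \tfrac{5}{11}a + \tfrac{28}{33}c
  leading term ab: subtract (-\tfrac{1}{22})·f_1 from -\tfrac{3}{11}ab - \tfrac{2}{33}ac - \tfrac{1}{11}bc + \tfrac{1}{11}c^{2} - \tfrac{5}{11}a + \tfrac{28}{33}c → -\tfrac{2}{33}ac + \tfrac{1}{11}c^{2} - \tfrac{6}{11}a + \tfrac{28}{33}c + \tfrac{3}{11}
  leading term ac: subtract (-\tfrac{1}{33}c)·f_2 from -\tfrac{2}{33}ac + \tfrac{1}{11}c^{2} - \tfrac{6}{11}a + \tfrac{28}{33}c + \tfrac{3}{11} → -\tfrac{6}{11}a + \tfrac{9}{11}c + \tfrac{3}{11}
  leading term a: subtract (-\tfrac{3}{11})·f_2 from -\tfrac{6}{11}a + \tfrac{9}{11}c + \tfrac{3}{11} → 0
  remainder 0.

S(f_2,g_3): leading monomials are coprime, so the S-polynomial reduces to 0 (Buchberger's first criterion).
Every S-polynomial of the final basis reduces to 0, so we have a Gröbner basis.
Inter-reduce: drop elements whose leading term is divisible by another's, tail-reduce, and make monic.
Reduced Gröbner basis: {bc + \tfrac{3}{11}b - \tfrac{3}{11}c + \tfrac{5}{11}, a - \tfrac{3}{2}c - \tfrac{1}{2}}.

Buchberger on the second generating set:
h_1 = 48ab + 16bc - 24c + 44, LT = ab.
h_2 = 42ab + 14bc - 14a + 42, LT = ab.

S(h_1,h_2): lcm = ab. S = \tfrac{1}{3}a - \tfrac{1}{2}c - \tfrac{1}{12}.
  leading term a: no divisor's leading term divides it; move \tfrac{1}{3}a to the remainder.
  leading term c: no divisor's leading term divides it; move -\tfrac{1}{2}c to the remainder.
  leading term 1: no divisor's leading term divides it; move -\tfrac{1}{12} to the remainder.
  remainder \tfrac{1}{3}a - \tfrac{1}{2}c - \tfrac{1}{12} ≠ 0; add k_3 = \tfrac{1}{3}a - \tfrac{1}{2}c - \tfrac{1}{12} to the basis.

S(h_1,k_3): lcm = ab. S = \tfrac{11}{6}bc + \tfrac{1}{4}b - \tfrac{1}{2}c + \tfrac{11}{12}.
  leading term bc: no divisor's leading term divides it; move \tfrac{11}{6}bc to the remainder.
  leading term b: no divisor's leading term divides it; move \tfrac{1}{4}b to the remainder.
  leading term c: no divisor's leading term divides it; move -\tfrac{1}{2}c to the remainder.
  leading term 1: no divisor's leading term divides it; move \tfrac{11}{12} to the remainder.
  remainder \tfrac{11}{6}bc + \tfrac{1}{4}b - \tfrac{1}{2}c + \tfrac{11}{12} ≠ 0; add k_4 = \tfrac{11}{6}bc + \tfrac{1}{4}b - \tfrac{1}{2}c + \tfrac{11}{12} to the basis.

S(h_2,k_3): lcm = ab. S = \tfrac{11}{6}bc - \tfrac{1}{3}a + \tfrac{1}{4}b + 1.
  leading term bc: subtract (1)·k_4 from \tfrac{11}{6}bc - \tfrac{1}{3}a + \tfrac{1}{4}b + 1 → -\tfrac{1}{3}a + \tfrac{1}{2}c + \tfrac{1}{12}
  leading term a: subtract (-1)·k_3 from -\tfrac{1}{3}a + \tfrac{1}{2}c + \tfrac{1}{12} → 0
  remainder 0.

S(h_1,k_4): lcm = abc. S = \tfrac{1}{3}bc^{2} - \tfrac{3}{22}ab + \tfrac{3}{11}ac - \tfrac{1}{2}c^{2} - \tfrac{1}{2}a + \tfrac{11}{12}c.
  leading term bc^{2}: subtract (\tfrac{2}{11}c)·k_4 from \tfrac{1}{3}bc^{2} - \tfrac{3}{22}ab + \tfrac{3}{11}ac - \tfrac{1}{2}c^{2} - \tfrac{1}{2}a + \tfrac{11}{12}c → -\tfrac{3}{22}ab + \tfrac{3}{11}ac - \tfrac{1}{22}bc - \tfrac{9}{22}c^{2} - \tfrac{1}{2}a + \tfrac{3}{4}c
  leading term ab: subtract (-\tfrac{1}{352})·h_1 from -\tfrac{3}{22}ab + \tfrac{3}{11}ac - \tfrac{1}{22}bc - \tfrac{9}{22}c^{2} - \tfrac{1}{2}a + \tfrac{3}{4}c → \tfrac{3}{11}ac - \tfrac{9}{22}c^{2} - \tfrac{1}{2}a + \tfrac{15}{22}c + \tfrac{1}{8}
  leading term ac: subtract (\tfrac{9}{11}c)·k_3 from \tfrac{3}{11}ac - \tfrac{9}{22}c^{2} - \tfrac{1}{2}a + \tfrac{15}{22}c + \tfrac{1}{8} → -\tfrac{1}{2}a + \tfrac{3}{4}c + \tfrac{1}{8}
  leading term a: subtract (-\tfrac{3}{2})·k_3 from -\tfrac{1}{2}a + \tfrac{3}{4}c + \tfrac{1}{8} → 0
  remainder 0.

S(h_2,k_4): lcm = abc. S = \tfrac{1}{3}bc^{2} - \tfrac{3}{22}ab - \tfrac{2}{33}ac - \tfrac{1}{2}a + c.
  leading term bc^{2}: subtract (\tfrac{2}{11}c)·k_4 from \tfrac{1}{3}bc^{2} - \tfrac{3}{22}ab - \tfrac{2}{33}ac - \tfrac{1}{2}a + c → -\tfrac{3}{22}ab - \tfrac{2}{33}ac - \tfrac{1}{22}bc + \tfrac{1}{11}c^{2} - \tfrac{1}{2}a + \tfrac{5}{6}c
  leading term ab: subtract (-\tfrac{1}{352})·h_1 from -\tfrac{3}{22}ab - \tfrac{2}{33}ac - \tfrac{1}{22}bc + \tfrac{1}{11}c^{2} - \tfrac{1}{2}a + \tfrac{5}{6}c → -\tfrac{2}{33}ac + \tfrac{1}{11}c^{2} - \tfrac{1}{2}a + \tfrac{101}{132}c + \tfrac{1}{8}
  leading term ac: subtract (-\tfrac{2}{11}c)·k_3 from -\tfrac{2}{33}ac + \tfrac{1}{11}c^{2} - \tfrac{1}{2}a + \tfrac{101}{132}c + \tfrac{1}{8} → -\tfrac{1}{2}a + \tfrac{3}{4}c + \tfrac{1}{8}
  leading term a: subtract (-\tfrac{3}{2})·k_3 from -\tfrac{1}{2}a + \tfrac{3}{4}c + \tfrac{1}{8} → 0
  remainder 0.

S(k_3,k_4): leading monomials are coprime, so the S-polynomial reduces to 0 (Buchberger's first criterion).
Every S-polynomial of the final basis reduces to 0, so we have a Gröbner basis.
Inter-reduce: drop elements whose leading term is divisible by another's, tail-reduce, and make monic.
Reduced Gröbner basis: {bc + \tfrac{3}{22}b - \tfrac{3}{11}c + \tfrac{1}{2}, a - \tfrac{3}{2}c - \tfrac{1}{4}}.

The bases are distinct; the ideals are different.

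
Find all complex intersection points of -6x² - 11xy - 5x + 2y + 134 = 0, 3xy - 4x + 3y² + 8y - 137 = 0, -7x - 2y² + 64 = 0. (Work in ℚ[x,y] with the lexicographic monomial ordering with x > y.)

Compute a lex Gröbner basis by Buchberger's algorithm.
f_1 = -6x² - 11xy - 5x + 2y + 134, LT = x².
f_2 = 3xy - 4x + 3y² + 8y - 137, LT = xy.
f_3 = -7x - 2y² + 64, LT = x.

S(f_1,f_2): lcm = x²y. S = 4/3x² + ⅚xy² - 11/6xy + 137/3x - ⅓y² - 67/3y.
  reduce S modulo (f_1, f_2, f_3):
  remainder -⅚y³ - 1375/126y² + 443/18y + 3555/14 ≠ 0; add h_4 = -⅚y³ - 1375/126y² + 443/18y + 3555/14 to the basis.

S(f_1,f_3): lcm = x². S = -2/7xy² + 11/6xy + 419/42x - ⅓y - 67/3.
  reduce S modulo (f_1, f_2, f_3, h_4):
  remainder -6911/882y² - 2777/315y + 23517/98 ≠ 0; add h_5 = -6911/882y² - 2777/315y + 23517/98 to the basis.

S(f_2,f_3): lcm = xy. S = -4/3x - 2/7y³ + y² + 248/21y - 137/3.
  reduce S modulo (f_1, f_2, f_3, h_4, h_5):
  remainder -578556/241885y + 578556/48377 ≠ 0; add h_6 = -578556/241885y + 578556/48377 to the basis.

The other S-polynomials (S(f_1,h_4), S(f_2,h_4), S(f_3,h_4), S(f_1,h_5), S(f_2,h_5), S(f_3,h_5), S(h_4,h_5), S(f_1,h_6), S(f_2,h_6), S(f_3,h_6), S(h_4,h_6), S(h_5,h_6)) all reduce to 0 modulo the current basis, so we have a Gröbner basis.
Inter-reduce: drop elements whose leading term is divisible by another's, tail-reduce, and make monic.
Reduced Gröbner basis: {x - 2, y - 5}.

A lex Gröbner basis eliminates variables successively. Here y - 5 depends only on y, with roots {5}; lifting each root through the earlier basis elements recovers the full solutions.
  y = 5: the earlier basis element becomes x - 2 = 0, giving x = 2 — point (2, 5).

{(2, 5)}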